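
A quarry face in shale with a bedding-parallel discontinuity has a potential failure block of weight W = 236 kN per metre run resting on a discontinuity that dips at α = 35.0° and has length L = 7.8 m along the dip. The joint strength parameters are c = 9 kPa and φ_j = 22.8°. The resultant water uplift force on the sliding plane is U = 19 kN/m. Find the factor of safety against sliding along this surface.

FS = 1.06

Resolving the block weight along and normal to the plane and applying the Mohr–Coulomb strength on the joint:
N' = W cosα − U = 236·cos35.0° − 19 = 174.3 kN/m
Driving force T = W sinα = 236·sin35.0° = 135.4 kN/m
Resisting force R = c·L + N'·tanφ_j = 9·7.8 + 174.3·tan22.8° = 70.2 + 73.3 = 143.5 kN/m
FS = R / T = 143.5 / 135.4 = 1.060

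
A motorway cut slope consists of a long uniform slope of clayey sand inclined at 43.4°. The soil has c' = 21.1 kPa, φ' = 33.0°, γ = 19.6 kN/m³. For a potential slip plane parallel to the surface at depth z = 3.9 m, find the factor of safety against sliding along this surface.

FS = 1.24

For an infinite slope with a slip plane parallel to the surface (no pore pressure): FS = [c' + γz cos²β tanφ'] / [γz sinβ cosβ].
γz = 19.6·3.9 = 76.44 kN/m²
Numerator = 21.1 + 76.44·cos²43.4°·tan33.0° = 21.1 + 76.44·0.5279·0.6494 = 47.306 kPa
Denominator = 76.44·sin43.4°·cos43.4° = 76.44·0.6871·0.7266 = 38.160 kPa
FS = 47.306 / 38.160 = 1.240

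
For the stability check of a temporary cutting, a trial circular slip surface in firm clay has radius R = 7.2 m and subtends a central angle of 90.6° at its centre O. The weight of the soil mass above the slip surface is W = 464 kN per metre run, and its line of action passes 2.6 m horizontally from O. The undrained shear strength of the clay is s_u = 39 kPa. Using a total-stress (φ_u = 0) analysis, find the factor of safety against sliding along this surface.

FS = 2.65

Taking moments about the centre O, the resisting moment is provided by the undrained shear strength acting along the arc:
Arc length L_a = R·θ = 7.2·(90.6°·π/180) = 7.2·1.5813 = 11.39 m
M_R = s_u·L_a·R = 39·11.39·7.2 = 3196.9 kN·m/m
M_D = W·d = 464·2.6 = 1206.4 kN·m/m
FS = M_R / M_D = 3196.9 / 1206.4 = 2.650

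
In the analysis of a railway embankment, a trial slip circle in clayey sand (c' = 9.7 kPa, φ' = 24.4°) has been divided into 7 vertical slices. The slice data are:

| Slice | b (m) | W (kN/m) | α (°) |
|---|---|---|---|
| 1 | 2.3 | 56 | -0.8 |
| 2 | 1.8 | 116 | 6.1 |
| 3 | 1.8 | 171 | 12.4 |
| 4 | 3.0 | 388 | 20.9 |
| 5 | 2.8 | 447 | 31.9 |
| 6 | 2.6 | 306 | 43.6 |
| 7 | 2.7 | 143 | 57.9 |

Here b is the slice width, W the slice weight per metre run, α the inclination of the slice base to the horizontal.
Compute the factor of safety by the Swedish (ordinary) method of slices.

FS = 1.10

Ordinary method of slices: FS = Σ[c'·Δl_i + (W_i cosα_i)·tanφ'] / Σ W_i sinα_i, with Δl_i = b_i / cosα_i.
Slice 1: Δl = 2.3/cos(-0.8°) = 2.300 m; N'_1 = 56·cos(-0.8°) = 56.0; c'Δl = 22.31; W sinα = -0.8
Slice 2: Δl = 1.8/cos6.1° = 1.810 m; N'_2 = 116·cos6.1° = 115.3; c'Δl = 17.56; W sinα = 12.3
Slice 3: Δl = 1.8/cos12.4° = 1.843 m; N'_3 = 171·cos12.4° = 167.0; c'Δl = 17.88; W sinα = 36.7
Slice 4: Δl = 3.0/cos20.9° = 3.211 m; N'_4 = 388·cos20.9° = 362.5; c'Δl = 31.15; W sinα = 138.4
Slice 5: Δl = 2.8/cos31.9° = 3.298 m; N'_5 = 447·cos31.9° = 379.5; c'Δl = 31.99; W sinα = 236.2
Slice 6: Δl = 2.6/cos43.6° = 3.590 m; N'_6 = 306·cos43.6° = 221.6; c'Δl = 34.83; W sinα = 211.0
Slice 7: Δl = 2.7/cos57.9° = 5.081 m; N'_7 = 143·cos57.9° = 76.0; c'Δl = 49.29; W sinα = 121.1
Σc'Δl = 205.0 kN/m; ΣN' = 1377.9 kN/m; ΣW sinα = 755.1 kN/m
Resisting = 205.0 + 1377.9·tan24.4° = 205.0 + 625.0 = 830.0 kN/m
FS = 830.0 / 755.1 = 1.099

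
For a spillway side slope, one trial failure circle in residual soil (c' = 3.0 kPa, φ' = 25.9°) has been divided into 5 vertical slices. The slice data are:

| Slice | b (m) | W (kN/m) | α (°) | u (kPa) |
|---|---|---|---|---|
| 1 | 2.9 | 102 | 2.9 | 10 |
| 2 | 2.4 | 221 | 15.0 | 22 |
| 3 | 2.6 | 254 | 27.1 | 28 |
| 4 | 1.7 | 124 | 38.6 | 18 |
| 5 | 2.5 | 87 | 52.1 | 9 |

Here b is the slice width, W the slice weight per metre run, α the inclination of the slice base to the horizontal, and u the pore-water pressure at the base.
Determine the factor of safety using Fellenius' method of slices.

FS = 0.81

Ordinary method of slices: FS = Σ[c'·Δl_i + (W_i cosα_i − u_i·Δl_i)·tanφ'] / Σ W_i sinα_i, with Δl_i = b_i / cosα_i.
Slice 1: Δl = 2.9/cos2.9° = 2.904 m; N'_1 = 102·cos2.9° − 10·2.904 = 72.8; c'Δl = 8.71; W sinα = 5.2
Slice 2: Δl = 2.4/cos15.0° = 2.485 m; N'_2 = 221·cos15.0° − 22·2.485 = 158.8; c'Δl = 7.45; W sinα = 57.2
Slice 3: Δl = 2.6/cos27.1° = 2.921 m; N'_3 = 254·cos27.1° − 28·2.921 = 144.3; c'Δl = 8.76; W sinα = 115.7
Slice 4: Δl = 1.7/cos38.6° = 2.175 m; N'_4 = 124·cos38.6° − 18·2.175 = 57.8; c'Δl = 6.53; W sinα = 77.4
Slice 5: Δl = 2.5/cos52.1° = 4.070 m; N'_5 = 87·cos52.1° − 9·4.070 = 16.8; c'Δl = 12.21; W sinα = 68.7
Σc'Δl = 43.7 kN/m; ΣN' = 450.5 kN/m; ΣW sinα = 324.1 kN/m
Resisting = 43.7 + 450.5·tan25.9° = 43.7 + 218.8 = 262.4 kN/m
FS = 262.4 / 324.1 = 0.810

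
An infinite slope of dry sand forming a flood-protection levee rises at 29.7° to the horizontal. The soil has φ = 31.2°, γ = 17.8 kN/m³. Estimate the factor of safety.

FS = 1.06

For a dry cohesionless infinite slope the factor of safety is FS = tanφ / tanβ.
FS = tan31.2° / tan29.7° = 0.6056 / 0.5704 = 1.062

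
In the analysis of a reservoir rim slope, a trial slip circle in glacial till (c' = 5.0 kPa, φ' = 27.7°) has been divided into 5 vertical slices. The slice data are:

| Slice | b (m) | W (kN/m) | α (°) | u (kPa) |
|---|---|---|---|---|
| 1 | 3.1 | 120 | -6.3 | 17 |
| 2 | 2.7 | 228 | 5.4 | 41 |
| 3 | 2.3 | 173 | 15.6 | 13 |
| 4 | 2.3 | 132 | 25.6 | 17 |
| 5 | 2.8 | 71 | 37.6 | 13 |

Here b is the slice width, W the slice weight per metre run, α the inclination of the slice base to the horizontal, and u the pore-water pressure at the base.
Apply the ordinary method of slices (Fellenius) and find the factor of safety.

FS = 1.83

Ordinary method of slices: FS = Σ[c'·Δl_i + (W_i cosα_i − u_i·Δl_i)·tanφ'] / Σ W_i sinα_i, with Δl_i = b_i / cosα_i.
Slice 1: Δl = 3.1/cos(-6.3°) = 3.119 m; N'_1 = 120·cos(-6.3°) − 17·3.119 = 66.3; c'Δl = 15.59; W sinα = -13.2
Slice 2: Δl = 2.7/cos5.4° = 2.712 m; N'_2 = 228·cos5.4° − 41·2.712 = 115.8; c'Δl = 13.56; W sinα = 21.5
Slice 3: Δl = 2.3/cos15.6° = 2.388 m; N'_3 = 173·cos15.6° − 13·2.388 = 135.6; c'Δl = 11.94; W sinα = 46.5
Slice 4: Δl = 2.3/cos25.6° = 2.550 m; N'_4 = 132·cos25.6° − 17·2.550 = 75.7; c'Δl = 12.75; W sinα = 57.0
Slice 5: Δl = 2.8/cos37.6° = 3.534 m; N'_5 = 71·cos37.6° − 13·3.534 = 10.3; c'Δl = 17.67; W sinα = 43.3
Σc'Δl = 71.5 kN/m; ΣN' = 403.6 kN/m; ΣW sinα = 155.2 kN/m
Resisting = 71.5 + 403.6·tan27.7° = 71.5 + 211.9 = 283.4 kN/m
FS = 283.4 / 155.2 = 1.827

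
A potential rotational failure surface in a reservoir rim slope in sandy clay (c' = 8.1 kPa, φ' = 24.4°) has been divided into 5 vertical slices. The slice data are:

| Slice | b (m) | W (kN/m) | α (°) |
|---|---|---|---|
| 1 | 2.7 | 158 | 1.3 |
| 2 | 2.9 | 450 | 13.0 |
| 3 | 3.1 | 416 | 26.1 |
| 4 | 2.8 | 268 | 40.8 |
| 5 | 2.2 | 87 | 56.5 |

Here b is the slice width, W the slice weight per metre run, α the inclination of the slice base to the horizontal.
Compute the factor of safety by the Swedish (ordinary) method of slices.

FS = 1.29

Ordinary method of slices: FS = Σ[c'·Δl_i + (W_i cosα_i)·tanφ'] / Σ W_i sinα_i, with Δl_i = b_i / cosα_i.
Slice 1: Δl = 2.7/cos1.3° = 2.701 m; N'_1 = 158·cos1.3° = 158.0; c'Δl = 21.88; W sinα = 3.6
Slice 2: Δl = 2.9/cos13.0° = 2.976 m; N'_2 = 450·cos13.0° = 438.5; c'Δl = 24.11; W sinα = 101.2
Slice 3: Δl = 3.1/cos26.1° = 3.452 m; N'_3 = 416·cos26.1° = 373.6; c'Δl = 27.96; W sinα = 183.0
Slice 4: Δl = 2.8/cos40.8° = 3.699 m; N'_4 = 268·cos40.8° = 202.9; c'Δl = 29.96; W sinα = 175.1
Slice 5: Δl = 2.2/cos56.5° = 3.986 m; N'_5 = 87·cos56.5° = 48.0; c'Δl = 32.29; W sinα = 72.5
Σc'Δl = 136.2 kN/m; ΣN' = 1220.9 kN/m; ΣW sinα = 535.5 kN/m
Resisting = 136.2 + 1220.9·tan24.4° = 136.2 + 553.8 = 690.0 kN/m
FS = 690.0 / 535.5 = 1.289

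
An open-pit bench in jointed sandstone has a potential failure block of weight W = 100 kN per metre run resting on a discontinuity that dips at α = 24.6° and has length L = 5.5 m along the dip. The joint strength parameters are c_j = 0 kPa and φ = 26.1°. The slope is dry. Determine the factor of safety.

FS = 1.07

Resolving the block weight along and normal to the plane and applying the Mohr–Coulomb strength on the joint:
N' = W cosα = 100·cos24.6° = 90.9 kN/m
Driving force T = W sinα = 100·sin24.6° = 41.6 kN/m
Resisting force R = c_j·L + N'·tanφ = 0·5.5 + 90.9·tan26.1° = 0.0 + 44.5 = 44.5 kN/m
FS = R / T = 44.5 / 41.6 = 1.070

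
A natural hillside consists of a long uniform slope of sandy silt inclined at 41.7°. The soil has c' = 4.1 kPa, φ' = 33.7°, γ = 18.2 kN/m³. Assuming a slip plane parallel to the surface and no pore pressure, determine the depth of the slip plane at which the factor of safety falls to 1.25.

Setting FS = 1.25 in FS = [c' + γz cos²β tanφ'] / [γz sinβ cosβ] and solving for z:
z = c' / [γ cosβ (FS·sinβ − cosβ·tanφ')]
  = 4.1 / [18.2·cos41.7°·(1.25·sin41.7° − cos41.7°·tan33.7°)]
  = 4.1 / [18.2·0.7466·(1.25·0.6652 − 0.7466·0.6669)]
  = 4.1 / 4.5331 = 0.904 m

z = 0.90 m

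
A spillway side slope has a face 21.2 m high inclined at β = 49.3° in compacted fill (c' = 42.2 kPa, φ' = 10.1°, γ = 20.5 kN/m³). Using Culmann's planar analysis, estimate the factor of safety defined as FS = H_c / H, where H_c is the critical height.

FS = 1.29

H_c = (4c'/γ) · sinβ cosφ' / [1 − cos(β − φ')]
    = (4·42.2/20.5) · sin49.3°·cos10.1° / [1 − cos39.2°]
    = 8.234 · 0.7464 / 0.2251 = 27.31 m
FS = H_c / H = 27.31 / 21.2 = 1.288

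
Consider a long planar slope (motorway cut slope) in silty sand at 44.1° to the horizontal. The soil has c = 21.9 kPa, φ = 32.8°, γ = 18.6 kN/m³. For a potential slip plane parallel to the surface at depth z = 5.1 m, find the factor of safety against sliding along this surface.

For an infinite slope with a slip plane parallel to the surface (no pore pressure): FS = [c + γz cos²β tanφ] / [γz sinβ cosβ].
γz = 18.6·5.1 = 94.86 kN/m²
Numerator = 21.9 + 94.86·cos²44.1°·tan32.8° = 21.9 + 94.86·0.5157·0.6445 = 53.427 kPa
Denominator = 94.86·sin44.1°·cos44.1° = 94.86·0.6959·0.7181 = 47.407 kPa
FS = 53.427 / 47.407 = 1.127

FS = 1.13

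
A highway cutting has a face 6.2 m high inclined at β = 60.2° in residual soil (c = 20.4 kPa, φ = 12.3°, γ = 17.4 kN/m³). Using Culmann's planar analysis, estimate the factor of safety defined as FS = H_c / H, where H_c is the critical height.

FS = 1.95

H_c = (4c/γ) · sinβ cosφ / [1 − cos(β − φ)]
    = (4·20.4/17.4) · sin60.2°·cos12.3° / [1 − cos47.9°]
    = 4.690 · 0.8478 / 0.3296 = 12.06 m
FS = H_c / H = 12.06 / 6.2 = 1.946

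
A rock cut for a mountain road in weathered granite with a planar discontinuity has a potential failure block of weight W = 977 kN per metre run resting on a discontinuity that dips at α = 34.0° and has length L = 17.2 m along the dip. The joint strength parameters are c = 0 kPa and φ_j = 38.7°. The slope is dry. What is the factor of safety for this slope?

Resolving the block weight along and normal to the plane and applying the Mohr–Coulomb strength on the joint:
N' = W cosα = 977·cos34.0° = 810.0 kN/m
Driving force T = W sinα = 977·sin34.0° = 546.3 kN/m
Resisting force R = c·L + N'·tanφ_j = 0·17.2 + 810.0·tan38.7° = 0.0 + 648.9 = 648.9 kN/m
FS = R / T = 648.9 / 546.3 = 1.188

FS = 1.19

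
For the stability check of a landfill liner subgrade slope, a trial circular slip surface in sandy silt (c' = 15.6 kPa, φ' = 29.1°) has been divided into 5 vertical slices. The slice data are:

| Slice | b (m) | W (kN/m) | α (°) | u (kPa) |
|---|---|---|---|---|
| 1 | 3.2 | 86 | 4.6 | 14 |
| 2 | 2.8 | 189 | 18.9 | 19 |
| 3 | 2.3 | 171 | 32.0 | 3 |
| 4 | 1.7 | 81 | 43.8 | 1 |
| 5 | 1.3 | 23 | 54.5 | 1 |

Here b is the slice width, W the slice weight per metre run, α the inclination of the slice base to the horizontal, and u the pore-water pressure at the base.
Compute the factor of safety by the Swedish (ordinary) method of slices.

Ordinary method of slices: FS = Σ[c'·Δl_i + (W_i cosα_i − u_i·Δl_i)·tanφ'] / Σ W_i sinα_i, with Δl_i = b_i / cosα_i.
Slice 1: Δl = 3.2/cos4.6° = 3.210 m; N'_1 = 86·cos4.6° − 14·3.210 = 40.8; c'Δl = 50.08; W sinα = 6.9
Slice 2: Δl = 2.8/cos18.9° = 2.960 m; N'_2 = 189·cos18.9° − 19·2.960 = 122.6; c'Δl = 46.17; W sinα = 61.2
Slice 3: Δl = 2.3/cos32.0° = 2.712 m; N'_3 = 171·cos32.0° − 3·2.712 = 136.9; c'Δl = 42.31; W sinα = 90.6
Slice 4: Δl = 1.7/cos43.8° = 2.355 m; N'_4 = 81·cos43.8° − 1·2.355 = 56.1; c'Δl = 36.74; W sinα = 56.1
Slice 5: Δl = 1.3/cos54.5° = 2.239 m; N'_5 = 23·cos54.5° − 1·2.239 = 11.1; c'Δl = 34.92; W sinα = 18.7
Σc'Δl = 210.2 kN/m; ΣN' = 367.5 kN/m; ΣW sinα = 233.5 kN/m
Resisting = 210.2 + 367.5·tan29.1° = 210.2 + 204.5 = 414.8 kN/m
FS = 414.8 / 233.5 = 1.776

FS = 1.78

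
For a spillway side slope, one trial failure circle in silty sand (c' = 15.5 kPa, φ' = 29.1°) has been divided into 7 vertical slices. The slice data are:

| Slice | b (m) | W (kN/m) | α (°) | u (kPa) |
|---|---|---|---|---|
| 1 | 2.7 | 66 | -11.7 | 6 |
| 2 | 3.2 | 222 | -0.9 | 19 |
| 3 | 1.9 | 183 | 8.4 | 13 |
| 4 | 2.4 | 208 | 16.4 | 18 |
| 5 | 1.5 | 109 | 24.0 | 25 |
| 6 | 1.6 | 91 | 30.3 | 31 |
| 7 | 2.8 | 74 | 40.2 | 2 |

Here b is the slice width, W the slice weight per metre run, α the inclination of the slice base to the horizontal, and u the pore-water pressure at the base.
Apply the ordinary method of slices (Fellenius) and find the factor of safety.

FS = 3.06

Ordinary method of slices: FS = Σ[c'·Δl_i + (W_i cosα_i − u_i·Δl_i)·tanφ'] / Σ W_i sinα_i, with Δl_i = b_i / cosα_i.
Slice 1: Δl = 2.7/cos(-11.7°) = 2.757 m; N'_1 = 66·cos(-11.7°) − 6·2.757 = 48.1; c'Δl = 42.74; W sinα = -13.4
Slice 2: Δl = 3.2/cos(-0.9°) = 3.200 m; N'_2 = 222·cos(-0.9°) − 19·3.200 = 161.2; c'Δl = 49.61; W sinα = -3.5
Slice 3: Δl = 1.9/cos8.4° = 1.921 m; N'_3 = 183·cos8.4° − 13·1.921 = 156.1; c'Δl = 29.77; W sinα = 26.7
Slice 4: Δl = 2.4/cos16.4° = 2.502 m; N'_4 = 208·cos16.4° − 18·2.502 = 154.5; c'Δl = 38.78; W sinα = 58.7
Slice 5: Δl = 1.5/cos24.0° = 1.642 m; N'_5 = 109·cos24.0° − 25·1.642 = 58.5; c'Δl = 25.45; W sinα = 44.3
Slice 6: Δl = 1.6/cos30.3° = 1.853 m; N'_6 = 91·cos30.3° − 31·1.853 = 21.1; c'Δl = 28.72; W sinα = 45.9
Slice 7: Δl = 2.8/cos40.2° = 3.666 m; N'_7 = 74·cos40.2° − 2·3.666 = 49.2; c'Δl = 56.82; W sinα = 47.8
Σc'Δl = 271.9 kN/m; ΣN' = 648.7 kN/m; ΣW sinα = 206.6 kN/m
Resisting = 271.9 + 648.7·tan29.1° = 271.9 + 361.0 = 632.9 kN/m
FS = 632.9 / 206.6 = 3.064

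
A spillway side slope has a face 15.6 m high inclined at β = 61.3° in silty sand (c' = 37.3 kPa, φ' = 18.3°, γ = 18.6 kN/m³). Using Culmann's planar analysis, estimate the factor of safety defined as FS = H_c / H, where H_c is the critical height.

H_c = (4c'/γ) · sinβ cosφ' / [1 − cos(β − φ')]
    = (4·37.3/18.6) · sin61.3°·cos18.3° / [1 − cos43.0°]
    = 8.022 · 0.8328 / 0.2686 = 24.87 m
FS = H_c / H = 24.87 / 15.6 = 1.594

FS = 1.59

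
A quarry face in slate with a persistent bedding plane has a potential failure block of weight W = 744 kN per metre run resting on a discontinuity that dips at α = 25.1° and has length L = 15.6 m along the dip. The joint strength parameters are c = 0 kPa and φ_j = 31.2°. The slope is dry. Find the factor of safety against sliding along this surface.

FS = 1.29

Resolving the block weight along and normal to the plane and applying the Mohr–Coulomb strength on the joint:
N' = W cosα = 744·cos25.1° = 673.7 kN/m
Driving force T = W sinα = 744·sin25.1° = 315.6 kN/m
Resisting force R = c·L + N'·tanφ_j = 0·15.6 + 673.7·tan31.2° = 0.0 + 408.0 = 408.0 kN/m
FS = R / T = 408.0 / 315.6 = 1.293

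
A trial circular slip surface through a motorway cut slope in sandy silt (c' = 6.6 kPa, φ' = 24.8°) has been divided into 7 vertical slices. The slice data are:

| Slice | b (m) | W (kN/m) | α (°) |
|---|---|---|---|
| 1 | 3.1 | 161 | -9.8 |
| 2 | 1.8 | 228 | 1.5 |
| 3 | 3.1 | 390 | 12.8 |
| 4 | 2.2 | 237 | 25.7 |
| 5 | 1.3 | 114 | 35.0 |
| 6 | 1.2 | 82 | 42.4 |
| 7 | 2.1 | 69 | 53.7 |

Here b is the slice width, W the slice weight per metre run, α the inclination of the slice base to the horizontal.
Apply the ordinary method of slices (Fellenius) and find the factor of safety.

FS = 1.91

Ordinary method of slices: FS = Σ[c'·Δl_i + (W_i cosα_i)·tanφ'] / Σ W_i sinα_i, with Δl_i = b_i / cosα_i.
Slice 1: Δl = 3.1/cos(-9.8°) = 3.146 m; N'_1 = 161·cos(-9.8°) = 158.7; c'Δl = 20.76; W sinα = -27.4
Slice 2: Δl = 1.8/cos1.5° = 1.801 m; N'_2 = 228·cos1.5° = 227.9; c'Δl = 11.88; W sinα = 6.0
Slice 3: Δl = 3.1/cos12.8° = 3.179 m; N'_3 = 390·cos12.8° = 380.3; c'Δl = 20.98; W sinα = 86.4
Slice 4: Δl = 2.2/cos25.7° = 2.442 m; N'_4 = 237·cos25.7° = 213.6; c'Δl = 16.11; W sinα = 102.8
Slice 5: Δl = 1.3/cos35.0° = 1.587 m; N'_5 = 114·cos35.0° = 93.4; c'Δl = 10.47; W sinα = 65.4
Slice 6: Δl = 1.2/cos42.4° = 1.625 m; N'_6 = 82·cos42.4° = 60.6; c'Δl = 10.73; W sinα = 55.3
Slice 7: Δl = 2.1/cos53.7° = 3.547 m; N'_7 = 69·cos53.7° = 40.8; c'Δl = 23.41; W sinα = 55.6
Σc'Δl = 114.4 kN/m; ΣN' = 1175.2 kN/m; ΣW sinα = 344.0 kN/m
Resisting = 114.4 + 1175.2·tan24.8° = 114.4 + 543.0 = 657.4 kN/m
FS = 657.4 / 344.0 = 1.911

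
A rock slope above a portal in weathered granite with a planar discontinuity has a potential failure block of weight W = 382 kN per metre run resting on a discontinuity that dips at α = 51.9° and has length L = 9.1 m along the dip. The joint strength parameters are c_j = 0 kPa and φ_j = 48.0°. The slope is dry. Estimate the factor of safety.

Resolving the block weight along and normal to the plane and applying the Mohr–Coulomb strength on the joint:
N' = W cosα = 382·cos51.9° = 235.7 kN/m
Driving force T = W sinα = 382·sin51.9° = 300.6 kN/m
Resisting force R = c_j·L + N'·tanφ_j = 0·9.1 + 235.7·tan48.0° = 0.0 + 261.8 = 261.8 kN/m
FS = R / T = 261.8 / 300.6 = 0.871

FS = 0.87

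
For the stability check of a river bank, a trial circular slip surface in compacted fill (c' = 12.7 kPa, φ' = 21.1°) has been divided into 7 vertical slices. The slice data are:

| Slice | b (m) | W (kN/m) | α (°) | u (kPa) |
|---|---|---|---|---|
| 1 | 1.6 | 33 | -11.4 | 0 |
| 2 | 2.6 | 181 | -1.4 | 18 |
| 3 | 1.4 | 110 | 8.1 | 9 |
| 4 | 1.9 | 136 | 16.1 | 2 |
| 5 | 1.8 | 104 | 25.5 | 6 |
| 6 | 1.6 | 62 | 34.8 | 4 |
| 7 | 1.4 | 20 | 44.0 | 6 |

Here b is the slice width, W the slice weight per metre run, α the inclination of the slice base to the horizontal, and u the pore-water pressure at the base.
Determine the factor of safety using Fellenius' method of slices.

Ordinary method of slices: FS = Σ[c'·Δl_i + (W_i cosα_i − u_i·Δl_i)·tanφ'] / Σ W_i sinα_i, with Δl_i = b_i / cosα_i.
Slice 1: Δl = 1.6/cos(-11.4°) = 1.632 m; N'_1 = 33·cos(-11.4°) − 0·1.632 = 32.3; c'Δl = 20.73; W sinα = -6.5
Slice 2: Δl = 2.6/cos(-1.4°) = 2.601 m; N'_2 = 181·cos(-1.4°) − 18·2.601 = 134.1; c'Δl = 33.03; W sinα = -4.4
Slice 3: Δl = 1.4/cos8.1° = 1.414 m; N'_3 = 110·cos8.1° − 9·1.414 = 96.2; c'Δl = 17.96; W sinα = 15.5
Slice 4: Δl = 1.9/cos16.1° = 1.978 m; N'_4 = 136·cos16.1° − 2·1.978 = 126.7; c'Δl = 25.12; W sinα = 37.7
Slice 5: Δl = 1.8/cos25.5° = 1.994 m; N'_5 = 104·cos25.5° − 6·1.994 = 81.9; c'Δl = 25.33; W sinα = 44.8
Slice 6: Δl = 1.6/cos34.8° = 1.948 m; N'_6 = 62·cos34.8° − 4·1.948 = 43.1; c'Δl = 24.75; W sinα = 35.4
Slice 7: Δl = 1.4/cos44.0° = 1.946 m; N'_7 = 20·cos44.0° − 6·1.946 = 2.7; c'Δl = 24.72; W sinα = 13.9
Σc'Δl = 171.6 kN/m; ΣN' = 517.1 kN/m; ΣW sinα = 136.3 kN/m
Resisting = 171.6 + 517.1·tan21.1° = 171.6 + 199.5 = 371.2 kN/m
FS = 371.2 / 136.3 = 2.723

FS = 2.72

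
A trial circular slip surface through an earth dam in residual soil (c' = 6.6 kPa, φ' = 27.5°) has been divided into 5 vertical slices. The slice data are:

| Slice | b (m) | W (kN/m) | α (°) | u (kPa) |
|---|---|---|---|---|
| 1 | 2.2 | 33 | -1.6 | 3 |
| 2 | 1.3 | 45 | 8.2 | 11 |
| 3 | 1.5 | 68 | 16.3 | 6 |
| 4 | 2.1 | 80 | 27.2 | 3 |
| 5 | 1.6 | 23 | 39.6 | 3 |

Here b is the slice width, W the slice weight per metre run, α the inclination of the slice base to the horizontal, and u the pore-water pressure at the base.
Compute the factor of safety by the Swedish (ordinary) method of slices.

FS = 2.12

Ordinary method of slices: FS = Σ[c'·Δl_i + (W_i cosα_i − u_i·Δl_i)·tanφ'] / Σ W_i sinα_i, with Δl_i = b_i / cosα_i.
Slice 1: Δl = 2.2/cos(-1.6°) = 2.201 m; N'_1 = 33·cos(-1.6°) − 3·2.201 = 26.4; c'Δl = 14.53; W sinα = -0.9
Slice 2: Δl = 1.3/cos8.2° = 1.313 m; N'_2 = 45·cos8.2° − 11·1.313 = 30.1; c'Δl = 8.67; W sinα = 6.4
Slice 3: Δl = 1.5/cos16.3° = 1.563 m; N'_3 = 68·cos16.3° − 6·1.563 = 55.9; c'Δl = 10.31; W sinα = 19.1
Slice 4: Δl = 2.1/cos27.2° = 2.361 m; N'_4 = 80·cos27.2° − 3·2.361 = 64.1; c'Δl = 15.58; W sinα = 36.6
Slice 5: Δl = 1.6/cos39.6° = 2.077 m; N'_5 = 23·cos39.6° − 3·2.077 = 11.5; c'Δl = 13.71; W sinα = 14.7
Σc'Δl = 62.8 kN/m; ΣN' = 187.9 kN/m; ΣW sinα = 75.8 kN/m
Resisting = 62.8 + 187.9·tan27.5° = 62.8 + 97.8 = 160.6 kN/m
FS = 160.6 / 75.8 = 2.119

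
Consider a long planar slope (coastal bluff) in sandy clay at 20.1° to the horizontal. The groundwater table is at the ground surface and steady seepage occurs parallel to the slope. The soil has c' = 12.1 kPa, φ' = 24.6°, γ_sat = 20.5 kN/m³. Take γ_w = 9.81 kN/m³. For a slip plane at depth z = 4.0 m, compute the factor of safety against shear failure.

FS = 1.11

With seepage parallel to the slope and the water table at the surface, the effective normal stress on the slip plane uses the buoyant unit weight γ' = γ_sat − γ_w while the driving shear stress uses γ_sat:
FS = [c' + γ' z cos²β tanφ'] / [γ_sat z sinβ cosβ]
γ' = 20.5 − 9.81 = 10.69 kN/m³
Numerator = 12.1 + 10.69·4.0·cos²20.1°·tan24.6° = 12.1 + 10.69·4.0·0.8819·0.4578 = 29.365 kPa
Denominator = 20.5·4.0·sin20.1°·cos20.1° = 20.5·4.0·0.3437·0.9391 = 26.464 kPa
FS = 29.365 / 26.464 = 1.110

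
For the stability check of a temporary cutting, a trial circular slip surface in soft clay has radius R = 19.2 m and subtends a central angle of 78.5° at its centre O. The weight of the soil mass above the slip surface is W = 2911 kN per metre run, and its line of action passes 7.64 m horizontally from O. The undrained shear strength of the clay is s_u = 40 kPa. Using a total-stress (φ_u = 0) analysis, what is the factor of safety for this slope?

Taking moments about the centre O, the resisting moment is provided by the undrained shear strength acting along the arc:
Arc length L_a = R·θ = 19.2·(78.5°·π/180) = 19.2·1.3701 = 26.31 m
M_R = s_u·L_a·R = 40·26.31·19.2 = 20202.7 kN·m/m
M_D = W·d = 2911·7.64 = 22240.0 kN·m/m
FS = M_R / M_D = 20202.7 / 22240.0 = 0.908

FS = 0.91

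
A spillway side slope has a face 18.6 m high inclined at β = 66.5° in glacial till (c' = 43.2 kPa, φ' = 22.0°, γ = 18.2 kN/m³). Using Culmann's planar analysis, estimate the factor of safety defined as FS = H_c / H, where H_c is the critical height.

H_c = (4c'/γ) · sinβ cosφ' / [1 − cos(β − φ')]
    = (4·43.2/18.2) · sin66.5°·cos22.0° / [1 − cos44.5°]
    = 9.495 · 0.8503 / 0.2867 = 28.15 m
FS = H_c / H = 28.15 / 18.6 = 1.514

FS = 1.51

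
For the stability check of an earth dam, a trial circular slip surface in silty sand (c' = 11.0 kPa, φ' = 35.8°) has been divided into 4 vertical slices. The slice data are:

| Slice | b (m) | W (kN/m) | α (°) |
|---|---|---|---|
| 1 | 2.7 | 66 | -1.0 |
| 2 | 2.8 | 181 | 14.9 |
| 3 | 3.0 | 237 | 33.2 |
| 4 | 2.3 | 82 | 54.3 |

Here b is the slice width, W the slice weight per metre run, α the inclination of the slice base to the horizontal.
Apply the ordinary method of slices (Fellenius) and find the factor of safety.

FS = 2.05

Ordinary method of slices: FS = Σ[c'·Δl_i + (W_i cosα_i)·tanφ'] / Σ W_i sinα_i, with Δl_i = b_i / cosα_i.
Slice 1: Δl = 2.7/cos(-1.0°) = 2.700 m; N'_1 = 66·cos(-1.0°) = 66.0; c'Δl = 29.70; W sinα = -1.2
Slice 2: Δl = 2.8/cos14.9° = 2.897 m; N'_2 = 181·cos14.9° = 174.9; c'Δl = 31.87; W sinα = 46.5
Slice 3: Δl = 3.0/cos33.2° = 3.585 m; N'_3 = 237·cos33.2° = 198.3; c'Δl = 39.44; W sinα = 129.8
Slice 4: Δl = 2.3/cos54.3° = 3.941 m; N'_4 = 82·cos54.3° = 47.9; c'Δl = 43.36; W sinα = 66.6
Σc'Δl = 144.4 kN/m; ΣN' = 487.1 kN/m; ΣW sinα = 241.8 kN/m
Resisting = 144.4 + 487.1·tan35.8° = 144.4 + 351.3 = 495.7 kN/m
FS = 495.7 / 241.8 = 2.050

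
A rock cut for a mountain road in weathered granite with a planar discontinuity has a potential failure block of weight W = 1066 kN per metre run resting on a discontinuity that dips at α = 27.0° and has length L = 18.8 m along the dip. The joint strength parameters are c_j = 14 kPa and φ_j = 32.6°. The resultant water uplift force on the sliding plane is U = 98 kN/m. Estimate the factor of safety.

FS = 1.67

Resolving the block weight along and normal to the plane and applying the Mohr–Coulomb strength on the joint:
N' = W cosα − U = 1066·cos27.0° − 98 = 851.8 kN/m
Driving force T = W sinα = 1066·sin27.0° = 484.0 kN/m
Resisting force R = c_j·L + N'·tanφ_j = 14·18.8 + 851.8·tan32.6° = 263.2 + 544.8 = 808.0 kN/m
FS = R / T = 808.0 / 484.0 = 1.669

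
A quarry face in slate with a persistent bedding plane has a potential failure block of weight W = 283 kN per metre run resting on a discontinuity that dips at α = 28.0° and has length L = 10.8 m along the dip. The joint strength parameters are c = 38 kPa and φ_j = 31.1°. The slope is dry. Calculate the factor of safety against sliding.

FS = 4.22

Resolving the block weight along and normal to the plane and applying the Mohr–Coulomb strength on the joint:
N' = W cosα = 283·cos28.0° = 249.9 kN/m
Driving force T = W sinα = 283·sin28.0° = 132.9 kN/m
Resisting force R = c·L + N'·tanφ_j = 38·10.8 + 249.9·tan31.1° = 410.4 + 150.7 = 561.1 kN/m
FS = R / T = 561.1 / 132.9 = 4.223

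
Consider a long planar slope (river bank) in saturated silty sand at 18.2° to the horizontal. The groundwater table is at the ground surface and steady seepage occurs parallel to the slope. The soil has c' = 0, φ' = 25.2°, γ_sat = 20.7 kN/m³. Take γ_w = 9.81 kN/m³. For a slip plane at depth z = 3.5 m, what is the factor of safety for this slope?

FS = 0.75

With seepage parallel to the slope and the water table at the surface, the effective normal stress on the slip plane uses the buoyant unit weight γ' = γ_sat − γ_w while the driving shear stress uses γ_sat:
FS = [c' + γ' z cos²β tanφ'] / [γ_sat z sinβ cosβ]
(For c' = 0 this reduces to FS = (γ'/γ_sat)·tanφ'/tanβ.)
γ' = 20.7 − 9.81 = 10.89 kN/m³
Numerator = 0.0 + 10.89·3.5·cos²18.2°·tan25.2° = 0.0 + 10.89·3.5·0.9024·0.4706 = 16.186 kPa
Denominator = 20.7·3.5·sin18.2°·cos18.2° = 20.7·3.5·0.3123·0.9500 = 21.497 kPa
FS = 16.186 / 21.497 = 0.753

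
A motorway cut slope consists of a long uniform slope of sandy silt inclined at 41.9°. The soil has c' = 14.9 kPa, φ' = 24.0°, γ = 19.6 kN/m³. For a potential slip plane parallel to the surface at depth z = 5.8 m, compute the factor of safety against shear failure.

For an infinite slope with a slip plane parallel to the surface (no pore pressure): FS = [c' + γz cos²β tanφ'] / [γz sinβ cosβ].
γz = 19.6·5.8 = 113.68 kN/m²
Numerator = 14.9 + 113.68·cos²41.9°·tan24.0° = 14.9 + 113.68·0.5540·0.4452 = 42.940 kPa
Denominator = 113.68·sin41.9°·cos41.9° = 113.68·0.6678·0.7443 = 56.508 kPa
FS = 42.940 / 56.508 = 0.760

FS = 0.76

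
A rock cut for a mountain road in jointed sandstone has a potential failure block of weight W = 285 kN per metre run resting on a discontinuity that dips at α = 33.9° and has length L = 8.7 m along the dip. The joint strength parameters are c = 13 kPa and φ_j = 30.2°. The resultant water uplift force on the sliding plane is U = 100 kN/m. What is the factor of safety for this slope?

Resolving the block weight along and normal to the plane and applying the Mohr–Coulomb strength on the joint:
N' = W cosα − U = 285·cos33.9° − 100 = 136.6 kN/m
Driving force T = W sinα = 285·sin33.9° = 159.0 kN/m
Resisting force R = c·L + N'·tanφ_j = 13·8.7 + 136.6·tan30.2° = 113.1 + 79.5 = 192.6 kN/m
FS = R / T = 192.6 / 159.0 = 1.211

FS = 1.21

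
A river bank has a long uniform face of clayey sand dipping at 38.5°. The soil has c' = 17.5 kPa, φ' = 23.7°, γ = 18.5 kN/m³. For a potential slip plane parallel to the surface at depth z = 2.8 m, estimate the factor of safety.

FS = 1.25

For an infinite slope with a slip plane parallel to the surface (no pore pressure): FS = [c' + γz cos²β tanφ'] / [γz sinβ cosβ].
γz = 18.5·2.8 = 51.80 kN/m²
Numerator = 17.5 + 51.80·cos²38.5°·tan23.7° = 17.5 + 51.80·0.6125·0.4390 = 31.427 kPa
Denominator = 51.80·sin38.5°·cos38.5° = 51.80·0.6225·0.7826 = 25.236 kPa
FS = 31.427 / 25.236 = 1.245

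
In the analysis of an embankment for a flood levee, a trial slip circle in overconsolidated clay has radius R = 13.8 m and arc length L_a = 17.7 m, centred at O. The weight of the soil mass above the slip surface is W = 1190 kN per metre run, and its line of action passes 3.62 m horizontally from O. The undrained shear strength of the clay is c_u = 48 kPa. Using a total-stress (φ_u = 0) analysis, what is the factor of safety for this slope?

Taking moments about the centre O, the resisting moment is provided by the undrained shear strength acting along the arc:
M_R = c_u·L_a·R = 48·17.70·13.8 = 11724.5 kN·m/m
M_D = W·d = 1190·3.62 = 4307.8 kN·m/m
FS = M_R / M_D = 11724.5 / 4307.8 = 2.722

FS = 2.72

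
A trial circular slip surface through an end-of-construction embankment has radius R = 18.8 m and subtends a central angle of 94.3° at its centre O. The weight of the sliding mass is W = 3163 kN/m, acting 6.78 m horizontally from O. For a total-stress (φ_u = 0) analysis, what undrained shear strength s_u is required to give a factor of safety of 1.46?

s_u = 53.8 kPa

FS = s_u·L_a·R / (W·d), so s_u = FS·W·d / (L_a·R).
Arc length L_a = R·θ = 18.8·(94.3°·π/180) = 18.8·1.6458 = 30.94 m
s_u = 1.46·3163·6.78 / (30.94·18.8) = 31309.9 / 581.71 = 53.82 kPa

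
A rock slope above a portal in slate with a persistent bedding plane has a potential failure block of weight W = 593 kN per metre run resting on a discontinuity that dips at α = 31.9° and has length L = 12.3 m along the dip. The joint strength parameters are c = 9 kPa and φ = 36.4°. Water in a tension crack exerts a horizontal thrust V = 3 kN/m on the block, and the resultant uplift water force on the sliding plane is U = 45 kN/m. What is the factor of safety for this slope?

FS = 1.42

Resolving the block weight along and normal to the plane and applying the Mohr–Coulomb strength on the joint:
N' = W cosα − U − V sinα = 593·cos31.9° − 45 − 3·sin31.9° = 456.9 kN/m
Driving force T = W sinα + V cosα = 593·sin31.9° + 3·cos31.9° = 315.9 kN/m
Resisting force R = c·L + N'·tanφ = 9·12.3 + 456.9·tan36.4° = 110.7 + 336.8 = 447.5 kN/m
FS = R / T = 447.5 / 315.9 = 1.417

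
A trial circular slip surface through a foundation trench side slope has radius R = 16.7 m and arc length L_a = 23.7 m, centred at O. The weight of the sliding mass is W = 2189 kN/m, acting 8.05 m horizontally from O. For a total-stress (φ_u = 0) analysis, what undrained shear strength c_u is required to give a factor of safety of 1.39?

FS = c_u·L_a·R / (W·d), so c_u = FS·W·d / (L_a·R).
c_u = 1.39·2189·8.05 / (23.70·16.7) = 24493.8 / 395.79 = 61.89 kPa

c_u = 61.9 kPa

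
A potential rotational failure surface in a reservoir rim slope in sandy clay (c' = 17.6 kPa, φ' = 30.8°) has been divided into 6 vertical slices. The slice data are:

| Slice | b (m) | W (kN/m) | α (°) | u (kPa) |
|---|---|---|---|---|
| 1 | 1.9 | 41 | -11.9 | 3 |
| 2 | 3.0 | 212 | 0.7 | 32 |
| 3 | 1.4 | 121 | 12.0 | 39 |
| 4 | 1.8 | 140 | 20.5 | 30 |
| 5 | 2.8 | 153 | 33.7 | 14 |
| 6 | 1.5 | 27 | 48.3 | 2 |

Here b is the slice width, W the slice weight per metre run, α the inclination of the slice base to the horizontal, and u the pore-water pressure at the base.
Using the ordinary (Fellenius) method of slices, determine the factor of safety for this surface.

FS = 2.72

Ordinary method of slices: FS = Σ[c'·Δl_i + (W_i cosα_i − u_i·Δl_i)·tanφ'] / Σ W_i sinα_i, with Δl_i = b_i / cosα_i.
Slice 1: Δl = 1.9/cos(-11.9°) = 1.942 m; N'_1 = 41·cos(-11.9°) − 3·1.942 = 34.3; c'Δl = 34.17; W sinα = -8.5
Slice 2: Δl = 3.0/cos0.7° = 3.000 m; N'_2 = 212·cos0.7° − 32·3.000 = 116.0; c'Δl = 52.80; W sinα = 2.6
Slice 3: Δl = 1.4/cos12.0° = 1.431 m; N'_3 = 121·cos12.0° − 39·1.431 = 62.5; c'Δl = 25.19; W sinα = 25.2
Slice 4: Δl = 1.8/cos20.5° = 1.922 m; N'_4 = 140·cos20.5° − 30·1.922 = 73.5; c'Δl = 33.82; W sinα = 49.0
Slice 5: Δl = 2.8/cos33.7° = 3.366 m; N'_5 = 153·cos33.7° − 14·3.366 = 80.2; c'Δl = 59.23; W sinα = 84.9
Slice 6: Δl = 1.5/cos48.3° = 2.255 m; N'_6 = 27·cos48.3° − 2·2.255 = 13.5; c'Δl = 39.69; W sinα = 20.2
Σc'Δl = 244.9 kN/m; ΣN' = 379.9 kN/m; ΣW sinα = 173.4 kN/m
Resisting = 244.9 + 379.9·tan30.8° = 244.9 + 226.5 = 471.4 kN/m
FS = 471.4 / 173.4 = 2.719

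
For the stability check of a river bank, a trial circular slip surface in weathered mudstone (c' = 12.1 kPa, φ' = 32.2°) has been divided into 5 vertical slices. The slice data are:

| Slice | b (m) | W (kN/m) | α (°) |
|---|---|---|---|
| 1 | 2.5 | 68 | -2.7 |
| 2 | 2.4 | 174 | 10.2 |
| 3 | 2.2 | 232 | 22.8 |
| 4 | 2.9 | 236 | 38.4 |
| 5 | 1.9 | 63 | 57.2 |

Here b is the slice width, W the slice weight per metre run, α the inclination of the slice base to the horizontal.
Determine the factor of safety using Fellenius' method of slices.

Ordinary method of slices: FS = Σ[c'·Δl_i + (W_i cosα_i)·tanφ'] / Σ W_i sinα_i, with Δl_i = b_i / cosα_i.
Slice 1: Δl = 2.5/cos(-2.7°) = 2.503 m; N'_1 = 68·cos(-2.7°) = 67.9; c'Δl = 30.28; W sinα = -3.2
Slice 2: Δl = 2.4/cos10.2° = 2.439 m; N'_2 = 174·cos10.2° = 171.3; c'Δl = 29.51; W sinα = 30.8
Slice 3: Δl = 2.2/cos22.8° = 2.386 m; N'_3 = 232·cos22.8° = 213.9; c'Δl = 28.88; W sinα = 89.9
Slice 4: Δl = 2.9/cos38.4° = 3.700 m; N'_4 = 236·cos38.4° = 185.0; c'Δl = 44.78; W sinα = 146.6
Slice 5: Δl = 1.9/cos57.2° = 3.507 m; N'_5 = 63·cos57.2° = 34.1; c'Δl = 42.44; W sinα = 53.0
Σc'Δl = 175.9 kN/m; ΣN' = 672.1 kN/m; ΣW sinα = 317.1 kN/m
Resisting = 175.9 + 672.1·tan32.2° = 175.9 + 423.3 = 599.1 kN/m
FS = 599.1 / 317.1 = 1.890

FS = 1.89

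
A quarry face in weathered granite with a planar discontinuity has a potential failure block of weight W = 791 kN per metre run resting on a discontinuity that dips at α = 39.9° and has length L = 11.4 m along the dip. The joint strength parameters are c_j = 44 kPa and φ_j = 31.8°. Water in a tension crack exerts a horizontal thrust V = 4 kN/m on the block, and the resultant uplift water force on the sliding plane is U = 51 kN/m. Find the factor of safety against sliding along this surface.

Resolving the block weight along and normal to the plane and applying the Mohr–Coulomb strength on the joint:
N' = W cosα − U − V sinα = 791·cos39.9° − 51 − 4·sin39.9° = 553.3 kN/m
Driving force T = W sinα + V cosα = 791·sin39.9° + 4·cos39.9° = 510.5 kN/m
Resisting force R = c_j·L + N'·tanφ_j = 44·11.4 + 553.3·tan31.8° = 501.6 + 343.0 = 844.6 kN/m
FS = R / T = 844.6 / 510.5 = 1.655

FS = 1.65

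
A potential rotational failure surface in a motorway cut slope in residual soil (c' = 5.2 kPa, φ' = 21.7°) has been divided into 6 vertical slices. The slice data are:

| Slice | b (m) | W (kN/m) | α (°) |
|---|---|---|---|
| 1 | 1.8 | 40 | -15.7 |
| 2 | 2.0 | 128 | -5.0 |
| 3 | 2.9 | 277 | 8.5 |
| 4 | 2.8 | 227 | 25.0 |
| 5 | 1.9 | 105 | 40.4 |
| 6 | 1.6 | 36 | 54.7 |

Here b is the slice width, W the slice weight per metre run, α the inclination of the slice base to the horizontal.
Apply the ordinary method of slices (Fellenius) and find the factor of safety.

FS = 1.77

Ordinary method of slices: FS = Σ[c'·Δl_i + (W_i cosα_i)·tanφ'] / Σ W_i sinα_i, with Δl_i = b_i / cosα_i.
Slice 1: Δl = 1.8/cos(-15.7°) = 1.870 m; N'_1 = 40·cos(-15.7°) = 38.5; c'Δl = 9.72; W sinα = -10.8
Slice 2: Δl = 2.0/cos(-5.0°) = 2.008 m; N'_2 = 128·cos(-5.0°) = 127.5; c'Δl = 10.44; W sinα = -11.2
Slice 3: Δl = 2.9/cos8.5° = 2.932 m; N'_3 = 277·cos8.5° = 274.0; c'Δl = 15.25; W sinα = 40.9
Slice 4: Δl = 2.8/cos25.0° = 3.089 m; N'_4 = 227·cos25.0° = 205.7; c'Δl = 16.07; W sinα = 95.9
Slice 5: Δl = 1.9/cos40.4° = 2.495 m; N'_5 = 105·cos40.4° = 80.0; c'Δl = 12.97; W sinα = 68.1
Slice 6: Δl = 1.6/cos54.7° = 2.769 m; N'_6 = 36·cos54.7° = 20.8; c'Δl = 14.40; W sinα = 29.4
Σc'Δl = 78.8 kN/m; ΣN' = 746.5 kN/m; ΣW sinα = 212.3 kN/m
Resisting = 78.8 + 746.5·tan21.7° = 78.8 + 297.1 = 375.9 kN/m
FS = 375.9 / 212.3 = 1.770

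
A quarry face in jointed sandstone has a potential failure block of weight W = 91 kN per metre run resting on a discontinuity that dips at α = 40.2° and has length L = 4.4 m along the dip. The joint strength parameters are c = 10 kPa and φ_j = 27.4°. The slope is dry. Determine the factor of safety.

FS = 1.36

Resolving the block weight along and normal to the plane and applying the Mohr–Coulomb strength on the joint:
N' = W cosα = 91·cos40.2° = 69.5 kN/m
Driving force T = W sinα = 91·sin40.2° = 58.7 kN/m
Resisting force R = c·L + N'·tanφ_j = 10·4.4 + 69.5·tan27.4° = 44.0 + 36.0 = 80.0 kN/m
FS = R / T = 80.0 / 58.7 = 1.362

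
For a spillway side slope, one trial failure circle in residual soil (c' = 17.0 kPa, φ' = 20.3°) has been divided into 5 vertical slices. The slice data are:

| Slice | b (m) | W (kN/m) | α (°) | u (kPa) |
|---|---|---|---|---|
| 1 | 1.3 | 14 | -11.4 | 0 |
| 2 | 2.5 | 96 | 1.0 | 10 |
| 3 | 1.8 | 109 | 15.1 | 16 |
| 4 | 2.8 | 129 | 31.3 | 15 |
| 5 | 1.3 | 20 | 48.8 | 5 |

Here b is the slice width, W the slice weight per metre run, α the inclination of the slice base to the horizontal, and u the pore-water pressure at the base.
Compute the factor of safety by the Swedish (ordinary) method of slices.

Ordinary method of slices: FS = Σ[c'·Δl_i + (W_i cosα_i − u_i·Δl_i)·tanφ'] / Σ W_i sinα_i, with Δl_i = b_i / cosα_i.
Slice 1: Δl = 1.3/cos(-11.4°) = 1.326 m; N'_1 = 14·cos(-11.4°) − 0·1.326 = 13.7; c'Δl = 22.54; W sinα = -2.8
Slice 2: Δl = 2.5/cos1.0° = 2.500 m; N'_2 = 96·cos1.0° − 10·2.500 = 71.0; c'Δl = 42.51; W sinα = 1.7
Slice 3: Δl = 1.8/cos15.1° = 1.864 m; N'_3 = 109·cos15.1° − 16·1.864 = 75.4; c'Δl = 31.69; W sinα = 28.4
Slice 4: Δl = 2.8/cos31.3° = 3.277 m; N'_4 = 129·cos31.3° − 15·3.277 = 61.1; c'Δl = 55.71; W sinα = 67.0
Slice 5: Δl = 1.3/cos48.8° = 1.974 m; N'_5 = 20·cos48.8° − 5·1.974 = 3.3; c'Δl = 33.55; W sinα = 15.0
Σc'Δl = 186.0 kN/m; ΣN' = 224.5 kN/m; ΣW sinα = 109.4 kN/m
Resisting = 186.0 + 224.5·tan20.3° = 186.0 + 83.0 = 269.0 kN/m
FS = 269.0 / 109.4 = 2.460

FS = 2.46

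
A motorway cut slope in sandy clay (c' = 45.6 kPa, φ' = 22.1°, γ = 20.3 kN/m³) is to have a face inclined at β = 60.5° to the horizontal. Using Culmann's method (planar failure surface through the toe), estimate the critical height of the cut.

Culmann's analysis gives the critical failure plane at α_cr = (β + φ')/2 = (60.5 + 22.1)/2 = 41.3°, and the critical height
H_c = (4c'/γ) · sinβ cosφ' / [1 − cos(β − φ')]
    = (4·45.6/20.3) · sin60.5°·cos22.1° / [1 − cos(38.4°)]
    = 8.985 · 0.8704·0.9265 / [1 − 0.7837]
    = 8.985 · 0.8064 / 0.2163
    = 33.50 m

H_c = 33.50 m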